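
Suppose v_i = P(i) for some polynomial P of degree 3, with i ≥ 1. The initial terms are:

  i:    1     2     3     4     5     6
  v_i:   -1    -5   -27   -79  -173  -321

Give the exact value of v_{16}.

1st diffs: -4, -22, -52, -94, -148.
2nd diffs: -18, -30, -42, -54.
3rd diffs: -12, -12, -12 (constant).
So v_i = -2i^3 + 3i^2 + i - 3.
Evaluating at i = 16 gives v_{16} = -7411.

-7411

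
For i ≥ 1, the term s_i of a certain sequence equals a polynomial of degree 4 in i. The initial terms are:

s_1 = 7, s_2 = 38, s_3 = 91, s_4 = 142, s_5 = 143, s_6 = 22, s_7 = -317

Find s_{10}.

1st diffs: 31, 53, 51, 1, -121, -339.
2nd diffs: 22, -2, -50, -122, -218.
3rd diffs: -24, -48, -72, -96.
4th diffs: -24, -24, -24 (constant).
So s_i = -i^4 + 6i^3 + 4i - 2.
Evaluating at i = 10 gives s_{10} = -3962.

-3962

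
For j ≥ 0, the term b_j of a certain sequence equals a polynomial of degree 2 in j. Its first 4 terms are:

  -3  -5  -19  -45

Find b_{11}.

-685

1st diffs: -2, -14, -26.
2nd diffs: -12, -12 (constant).
Newton forward-difference form: b_j = -3 + (-2)·C(j,1) + (-12)·C(j,2).
At j = 11: j = 11, so b_{11} = -3 - 22 - 660 = -685.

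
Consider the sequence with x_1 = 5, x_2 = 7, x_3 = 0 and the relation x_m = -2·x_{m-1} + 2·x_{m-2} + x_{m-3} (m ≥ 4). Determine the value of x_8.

655

x_4 = 19; x_5 = -31; x_6 = 100; x_7 = -243; x_8 = 655.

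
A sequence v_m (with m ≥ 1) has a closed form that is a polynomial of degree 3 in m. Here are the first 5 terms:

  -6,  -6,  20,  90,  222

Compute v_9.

1730

1st diffs: 0, 26, 70, 132.
2nd diffs: 26, 44, 62.
3rd diffs: 18, 18 (constant).
Newton forward-difference form: v_m = -6 + 26·C(m-1,2) + 18·C(m-1,3).
At m = 9: m-1 = 8, so v_9 = -6 + 728 + 1008 = 1730.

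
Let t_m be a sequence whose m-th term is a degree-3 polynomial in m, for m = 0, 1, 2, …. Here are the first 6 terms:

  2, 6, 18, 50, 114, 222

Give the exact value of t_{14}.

5154

1st diffs: 4, 12, 32, 64, 108.
2nd diffs: 8, 20, 32, 44.
3rd diffs: 12, 12, 12 (constant).
Newton forward-difference form: t_m = 2 + 4·C(m,1) + 8·C(m,2) + 12·C(m,3).
At m = 14: m = 14, so t_{14} = 2 + 56 + 728 + 4368 = 5154.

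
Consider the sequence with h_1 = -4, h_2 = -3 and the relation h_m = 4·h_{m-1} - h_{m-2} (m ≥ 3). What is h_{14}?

-15166323

Compute successive terms:
h_3 = -8;  h_4 = -29;  h_5 = -108;  …;  h_{11} = -291768;  h_{12} = -1088893;  h_{13} = -4063804;  h_{14} = -15166323.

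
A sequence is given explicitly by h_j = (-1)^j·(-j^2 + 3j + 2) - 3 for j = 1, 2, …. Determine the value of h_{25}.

(-1)^25 = -1; -j^2 + 3j + 2 at j=25 is -548; so h_{25} = 545.

545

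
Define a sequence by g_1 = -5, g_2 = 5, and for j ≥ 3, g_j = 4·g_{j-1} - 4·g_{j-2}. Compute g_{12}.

Iterate the recurrence:
g_3 = 40, g_4 = 140, g_5 = 400, g_6 = 1040, g_7 = 2560, g_8 = 6080, g_9 = 14080, g_{10} = 32000, g_{11} = 71680, g_{12} = 158720.
(Characteristic roots are 2 and 2.)

158720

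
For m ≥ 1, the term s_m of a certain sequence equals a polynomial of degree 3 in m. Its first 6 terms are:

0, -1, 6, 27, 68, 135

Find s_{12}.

1419

1st diffs: -1, 7, 21, 41, 67.
2nd diffs: 8, 14, 20, 26.
3rd diffs: 6, 6, 6 (constant).
So s_m = m^3 - 2m^2 - 2m + 3.
Evaluating at m = 12 gives s_{12} = 1419.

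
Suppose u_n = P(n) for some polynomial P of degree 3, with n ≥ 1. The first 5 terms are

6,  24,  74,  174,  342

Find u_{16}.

11826

1st diffs: 18, 50, 100, 168.
2nd diffs: 32, 50, 68.
3rd diffs: 18, 18 (constant).
Newton forward-difference form: u_n = 6 + 18·C(n-1,1) + 32·C(n-1,2) + 18·C(n-1,3).
At n = 16: n-1 = 15, so u_{16} = 6 + 270 + 3360 + 8190 = 11826.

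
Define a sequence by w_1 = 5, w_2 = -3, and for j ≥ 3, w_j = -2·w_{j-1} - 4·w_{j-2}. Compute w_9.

w_3 = -14; w_4 = 40; w_5 = -24; w_6 = -112; w_7 = 320; w_8 = -192; w_9 = -896.

-896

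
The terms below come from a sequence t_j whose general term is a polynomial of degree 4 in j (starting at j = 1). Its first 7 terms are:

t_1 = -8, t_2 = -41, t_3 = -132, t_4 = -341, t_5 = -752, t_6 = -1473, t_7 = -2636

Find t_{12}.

-21381

1st diffs: -33, -91, -209, -411, -721, -1163.
2nd diffs: -58, -118, -202, -310, -442.
3rd diffs: -60, -84, -108, -132.
4th diffs: -24, -24, -24 (constant).
So t_j = -j^4 - 4j^2 - 6j + 3.
Evaluating at j = 12 gives t_{12} = -21381.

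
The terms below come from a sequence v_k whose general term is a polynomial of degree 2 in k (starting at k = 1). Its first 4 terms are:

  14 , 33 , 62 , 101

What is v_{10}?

1st diffs: 19, 29, 39.
2nd diffs: 10, 10 (constant).
Newton forward-difference form: v_k = 14 + 19·C(k-1,1) + 10·C(k-1,2).
At k = 10: k-1 = 9, so v_{10} = 14 + 171 + 360 = 545.

545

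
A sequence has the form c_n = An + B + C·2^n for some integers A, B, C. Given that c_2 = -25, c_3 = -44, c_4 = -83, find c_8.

Plug in n = 2, 3, 4: 2A + B + 4C = -25; 3A + B + 8C = -44; 4A + B + 16C = -83.
Subtracting the first from the second: A + 4C = -19.
Subtracting the second from the third: A + 8C = -39.
Solving: C = -5, A = 1, then B = -7.
So c_n = 1·n + (-7) + (-5)·2^n; at n=8 this is -1279.

-1279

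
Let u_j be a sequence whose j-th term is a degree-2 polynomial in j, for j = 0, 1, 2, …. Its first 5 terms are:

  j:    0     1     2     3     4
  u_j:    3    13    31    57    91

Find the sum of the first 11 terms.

1st diffs: 10, 18, 26, 34.
2nd diffs: 8, 8, 8 (constant).
Newton forward-difference form: u_j = 3 + 10·C(j,1) + 8·C(j,2).
Continuing: …, 133, 183, 241, 307, …, u_{10} = 463.
Summing j = 0..10 (11 terms) gives 1903.

1903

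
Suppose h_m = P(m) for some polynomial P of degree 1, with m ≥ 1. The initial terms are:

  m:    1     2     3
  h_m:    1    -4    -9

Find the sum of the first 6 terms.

-69

1st diffs: -5, -5 (constant).
So h_m = -5m + 6.
Continuing: -14, -19, -24.
Summing m = 1..6 (6 terms) gives -69.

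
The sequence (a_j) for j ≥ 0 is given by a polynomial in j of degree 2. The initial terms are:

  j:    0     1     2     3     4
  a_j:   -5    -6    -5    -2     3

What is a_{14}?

163

1st diffs: -1, 1, 3, 5.
2nd diffs: 2, 2, 2 (constant).
So a_j = j^2 - 2j - 5.
Evaluating at j = 14 gives a_{14} = 163.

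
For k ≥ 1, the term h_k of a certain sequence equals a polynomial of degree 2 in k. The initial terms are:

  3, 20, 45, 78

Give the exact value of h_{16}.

1st diffs: 17, 25, 33.
2nd diffs: 8, 8 (constant).
Newton forward-difference form: h_k = 3 + 17·C(k-1,1) + 8·C(k-1,2).
At k = 16: k-1 = 15, so h_{16} = 3 + 255 + 840 = 1098.

1098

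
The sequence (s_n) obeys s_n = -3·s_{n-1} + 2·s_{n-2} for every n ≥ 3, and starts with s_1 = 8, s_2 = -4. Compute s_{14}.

Compute successive terms:
s_3 = 28, s_4 = -92, s_5 = 332, …, s_{11} = 676396, s_{12} = -2409020, s_{13} = 8579852, s_{14} = -30557596.

-30557596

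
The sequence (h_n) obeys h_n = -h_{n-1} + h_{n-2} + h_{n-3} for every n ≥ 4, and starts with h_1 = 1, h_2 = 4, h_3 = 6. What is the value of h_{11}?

Compute successive terms:
h_4 = -1, h_5 = 11, h_6 = -6, h_7 = 16, h_8 = -11, h_9 = 21, h_{10} = -16, h_{11} = 26.

26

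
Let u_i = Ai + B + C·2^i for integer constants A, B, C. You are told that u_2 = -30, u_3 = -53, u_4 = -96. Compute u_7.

Write the equations: 2A + B + 4C = -30; 3A + B + 8C = -53; 4A + B + 16C = -96.
Subtracting the first from the second: A + 4C = -23.
Subtracting the second from the third: A + 8C = -43.
Solving: C = -5, A = -3, then B = -4.
So u_i = -3·i + (-4) + (-5)·2^i; at i=7 this is -665.

-665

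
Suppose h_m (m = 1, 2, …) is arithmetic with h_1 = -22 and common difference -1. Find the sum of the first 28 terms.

h_m = -22 + (m - 1)·(-1).
h_{28} = -49; S = 28·(-22 + (-49))/2 = -994.

-994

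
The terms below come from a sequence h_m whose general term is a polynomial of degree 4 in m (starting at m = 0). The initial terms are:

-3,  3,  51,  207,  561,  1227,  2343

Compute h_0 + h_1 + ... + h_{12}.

1st diffs: 6, 48, 156, 354, 666, 1116.
2nd diffs: 42, 108, 198, 312, 450.
3rd diffs: 66, 90, 114, 138.
4th diffs: 24, 24, 24 (constant).
Newton forward-difference form: h_m = -3 + 6·C(m,1) + 42·C(m,2) + 66·C(m,3) + 24·C(m,4).
Continuing: …, 4071, 6597, 10131, 14907, …, h_{12} = 29241.
Summing m = 0..12 (13 terms) gives 90519.

90519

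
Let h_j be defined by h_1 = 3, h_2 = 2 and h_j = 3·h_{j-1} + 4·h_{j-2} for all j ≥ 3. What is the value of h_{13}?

16777218

h_3 = 18  h_4 = 62  h_5 = 258  …  h_{10} = 262142  h_{11} = 1048578  h_{12} = 4194302  h_{13} = 16777218.
(Characteristic roots are 4 and -1.)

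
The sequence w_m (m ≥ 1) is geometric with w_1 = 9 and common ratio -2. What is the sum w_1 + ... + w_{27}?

w_m = 9·(-2)^(m-1).
S = 9·((-2)^27 - 1)/(-2 - 1) = 9·(-134217728 - 1)/(-3) = 402653187.

402653187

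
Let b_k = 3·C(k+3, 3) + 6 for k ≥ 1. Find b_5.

174

C(8, 3) = 56, so b_5 = 174.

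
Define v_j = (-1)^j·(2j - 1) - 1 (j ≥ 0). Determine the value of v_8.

14

(-1)^8 = 1; 2j - 1 at j=8 is 15; so v_8 = 14.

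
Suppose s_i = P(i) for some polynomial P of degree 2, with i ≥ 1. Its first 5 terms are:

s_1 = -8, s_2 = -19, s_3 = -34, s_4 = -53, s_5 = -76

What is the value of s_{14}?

-463

1st diffs: -11, -15, -19, -23.
2nd diffs: -4, -4, -4 (constant).
Newton forward-difference form: s_i = -8 + (-11)·C(i-1,1) + (-4)·C(i-1,2).
At i = 14: i-1 = 13, so s_{14} = -8 - 143 - 312 = -463.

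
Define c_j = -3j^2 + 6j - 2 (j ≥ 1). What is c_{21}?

-1199

c_{21} = -3·21^2 + 6·21 - 2 = -1199.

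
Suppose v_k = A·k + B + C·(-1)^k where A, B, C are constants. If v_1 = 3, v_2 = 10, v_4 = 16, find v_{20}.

64

Plug in k = 1, 2, 4: A + B - C = 3; 2A + B + C = 10; 4A + B + C = 16.
Subtracting the first from the second: A + 2C = 7.
Subtracting the second from the third: 2A = 6.
Solving: C = 2, A = 3, then B = 2.
Hence v_{20} = 3·20 + 2 + 2·1 = 64.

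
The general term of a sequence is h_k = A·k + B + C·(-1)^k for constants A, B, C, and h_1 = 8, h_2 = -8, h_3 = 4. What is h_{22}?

-48

The three given values yield: A + B - C = 8; 2A + B + C = -8; 3A + B - C = 4.
Subtracting the first from the second: A + 2C = -16.
Subtracting the second from the third: A - 2C = 12.
Solving: C = -7, A = -2, then B = 3.
Hence h_{22} = -2·22 + 3 + (-7)·1 = -48.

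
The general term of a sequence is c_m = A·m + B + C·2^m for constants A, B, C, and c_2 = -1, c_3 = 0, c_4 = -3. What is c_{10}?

Write the equations: 2A + B + 4C = -1; 3A + B + 8C = 0; 4A + B + 16C = -3.
Subtracting the first from the second: A + 4C = 1.
Subtracting the second from the third: A + 8C = -3.
Solving: C = -1, A = 5, then B = -7.
Hence c_{10} = 5·10 + (-7) + (-1)·1024 = -981.

-981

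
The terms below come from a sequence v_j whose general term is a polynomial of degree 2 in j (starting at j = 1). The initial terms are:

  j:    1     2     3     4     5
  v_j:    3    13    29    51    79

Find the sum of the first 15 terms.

1st diffs: 10, 16, 22, 28.
2nd diffs: 6, 6, 6 (constant).
Newton forward-difference form: v_j = 3 + 10·C(j-1,1) + 6·C(j-1,2).
Continuing: …, 113, 153, 199, 251, …, v_{15} = 689.
Summing j = 1..15 (15 terms) gives 3825.

3825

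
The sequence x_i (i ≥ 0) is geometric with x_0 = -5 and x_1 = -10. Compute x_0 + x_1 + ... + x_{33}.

-85899345915

Common ratio r = 2.
x_i = (-5)·2^(i-0).
S = (-5)·(2^34 - 1)/(2 - 1) = (-5)·(17179869184 - 1)/(1) = -85899345915.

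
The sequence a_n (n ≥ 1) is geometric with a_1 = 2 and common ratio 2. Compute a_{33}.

8589934592

a_n = 2·2^(n-1).
a_{33} = 2·2^32 = 8589934592.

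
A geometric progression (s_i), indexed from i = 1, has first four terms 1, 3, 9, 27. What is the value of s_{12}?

Common ratio r = 3.
s_i = 1·3^(i-1).
s_{12} = 1·3^11 = 177147.

177147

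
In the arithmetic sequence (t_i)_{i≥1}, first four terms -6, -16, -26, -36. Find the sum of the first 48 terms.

-11568

Common difference d = -10.
t_i = -6 + (i - 1)·(-10).
t_{48} = -476; S = 48·(-6 + (-476))/2 = -11568.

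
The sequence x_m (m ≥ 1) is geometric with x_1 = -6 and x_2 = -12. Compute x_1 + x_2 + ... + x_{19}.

-3145722

Common ratio r = 2.
x_m = (-6)·2^(m-1).
S = (-6)·(2^19 - 1)/(2 - 1) = (-6)·(524288 - 1)/(1) = -3145722.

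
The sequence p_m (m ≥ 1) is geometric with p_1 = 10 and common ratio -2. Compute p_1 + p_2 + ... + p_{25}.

p_m = 10·(-2)^(m-1).
S = 10·((-2)^25 - 1)/(-2 - 1) = 10·(-33554432 - 1)/(-3) = 111848110.

111848110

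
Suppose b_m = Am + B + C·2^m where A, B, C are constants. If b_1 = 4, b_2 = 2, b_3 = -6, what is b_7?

-350

At m = 1, 2, 3: A + B + 2C = 4; 2A + B + 4C = 2; 3A + B + 8C = -6.
Subtracting the first from the second: A + 2C = -2.
Subtracting the second from the third: A + 4C = -8.
Solving: C = -3, A = 4, then B = 6.
Hence b_7 = 4·7 + 6 + (-3)·128 = -350.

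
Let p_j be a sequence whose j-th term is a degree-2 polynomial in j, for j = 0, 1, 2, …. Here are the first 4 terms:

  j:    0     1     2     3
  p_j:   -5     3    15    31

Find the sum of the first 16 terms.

3120

1st diffs: 8, 12, 16.
2nd diffs: 4, 4 (constant).
Newton forward-difference form: p_j = -5 + 8·C(j,1) + 4·C(j,2).
Continuing: …, 51, 75, 103, 135, …, p_{15} = 535.
Summing j = 0..15 (16 terms) gives 3120.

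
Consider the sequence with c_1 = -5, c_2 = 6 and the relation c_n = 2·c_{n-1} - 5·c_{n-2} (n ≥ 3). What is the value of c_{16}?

-208736

c_3 = 37;  c_4 = 44;  c_5 = -97;  …;  c_{13} = -2137;  c_{14} = 230106;  c_{15} = 470897;  c_{16} = -208736.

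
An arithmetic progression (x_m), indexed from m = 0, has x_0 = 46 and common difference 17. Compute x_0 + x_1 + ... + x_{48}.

x_m = 46 + (m - 0)·17.
x_{48} = 862; S = 49·(46 + 862)/2 = 22246.

22246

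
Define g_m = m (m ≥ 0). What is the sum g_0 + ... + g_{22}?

Over m = 0..22: Σm = 253.
Total = (1)·253 = 253.

253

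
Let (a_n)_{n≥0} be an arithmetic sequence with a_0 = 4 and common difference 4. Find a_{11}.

a_n = 4 + (n - 0)·4.
a_{11} = 4 + 11·4 = 48.

48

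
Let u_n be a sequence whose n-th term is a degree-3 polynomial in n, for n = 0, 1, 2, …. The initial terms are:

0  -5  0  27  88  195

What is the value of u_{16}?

1st diffs: -5, 5, 27, 61, 107.
2nd diffs: 10, 22, 34, 46.
3rd diffs: 12, 12, 12 (constant).
Newton forward-difference form: u_n = (-5)·C(n,1) + 10·C(n,2) + 12·C(n,3).
At n = 16: n = 16, so u_{16} = -80 + 1200 + 6720 = 7840.

7840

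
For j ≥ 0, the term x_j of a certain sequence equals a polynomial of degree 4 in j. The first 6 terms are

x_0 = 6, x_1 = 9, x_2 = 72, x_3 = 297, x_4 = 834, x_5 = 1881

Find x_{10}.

1st diffs: 3, 63, 225, 537, 1047.
2nd diffs: 60, 162, 312, 510.
3rd diffs: 102, 150, 198.
4th diffs: 48, 48 (constant).
So x_j = 2j^4 + 5j^3 + j^2 - 5j + 6.
Evaluating at j = 10 gives x_{10} = 25056.

25056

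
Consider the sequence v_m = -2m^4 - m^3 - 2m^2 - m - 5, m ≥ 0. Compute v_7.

-5255

v_7 = -2·7^4 - 1·7^3 - 2·7^2 - 1·7 - 5 = -5255.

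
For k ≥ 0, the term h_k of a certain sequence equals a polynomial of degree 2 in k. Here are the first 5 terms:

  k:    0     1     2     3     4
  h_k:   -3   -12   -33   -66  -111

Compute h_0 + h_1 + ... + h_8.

-1359

1st diffs: -9, -21, -33, -45.
2nd diffs: -12, -12, -12 (constant).
Newton forward-difference form: h_k = -3 + (-9)·C(k,1) + (-12)·C(k,2).
Continuing: -168, -237, -318, -411.
Summing k = 0..8 (9 terms) gives -1359.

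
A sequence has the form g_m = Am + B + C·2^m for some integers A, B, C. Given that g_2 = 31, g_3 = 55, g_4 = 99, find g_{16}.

327747

At m = 2, 3, 4: 2A + B + 4C = 31; 3A + B + 8C = 55; 4A + B + 16C = 99.
Subtracting the first from the second: A + 4C = 24.
Subtracting the second from the third: A + 8C = 44.
Solving: C = 5, A = 4, then B = 3.
Hence g_{16} = 4·16 + 3 + 5·65536 = 327747.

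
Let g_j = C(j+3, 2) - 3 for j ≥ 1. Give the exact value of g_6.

C(9, 2) = 36, so g_6 = 33.

33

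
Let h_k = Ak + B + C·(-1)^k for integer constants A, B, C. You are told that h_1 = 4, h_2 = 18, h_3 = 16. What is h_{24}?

150

Plug in k = 1, 2, 3: A + B - C = 4; 2A + B + C = 18; 3A + B - C = 16.
Subtracting the first from the second: A + 2C = 14.
Subtracting the second from the third: A - 2C = -2.
Solving: C = 4, A = 6, then B = 2.
Therefore h_{24} = 144 + 2 + 4·1 = 150.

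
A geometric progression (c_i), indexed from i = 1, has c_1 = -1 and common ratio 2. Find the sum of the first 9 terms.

-511

c_i = (-1)·2^(i-1).
S = (-1)·(2^9 - 1)/(2 - 1) = (-1)·(512 - 1)/(1) = -511.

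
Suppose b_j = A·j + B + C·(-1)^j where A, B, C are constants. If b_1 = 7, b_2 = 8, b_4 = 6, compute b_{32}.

The three given values yield: A + B - C = 7; 2A + B + C = 8; 4A + B + C = 6.
Subtracting the first from the second: A + 2C = 1.
Subtracting the second from the third: 2A = -2.
Solving: C = 1, A = -1, then B = 9.
Therefore b_{32} = -32 + 9 + 1·1 = -22.

-22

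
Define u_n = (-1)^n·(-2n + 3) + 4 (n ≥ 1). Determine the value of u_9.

(-1)^9 = -1; -2n + 3 at n=9 is -15; so u_9 = 19.

19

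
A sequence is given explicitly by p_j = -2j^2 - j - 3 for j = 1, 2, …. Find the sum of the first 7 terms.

Over j = 1..7: Σj = 28, Σj² = 140.
Total = (-2)·140 + (-1)·28 + (-3)·7 = -329.

-329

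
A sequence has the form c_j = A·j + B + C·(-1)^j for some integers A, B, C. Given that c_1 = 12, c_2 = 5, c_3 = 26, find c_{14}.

The three given values yield: A + B - C = 12; 2A + B + C = 5; 3A + B - C = 26.
Subtracting the first from the second: A + 2C = -7.
Subtracting the second from the third: A - 2C = 21.
Solving: C = -7, A = 7, then B = -2.
Hence c_{14} = 7·14 + (-2) + (-7)·1 = 89.

89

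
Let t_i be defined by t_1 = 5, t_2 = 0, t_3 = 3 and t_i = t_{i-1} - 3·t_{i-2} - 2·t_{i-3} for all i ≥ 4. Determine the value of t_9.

-85

Compute successive terms:
t_4 = -7;  t_5 = -16;  t_6 = -1;  t_7 = 61;  t_8 = 96;  t_9 = -85.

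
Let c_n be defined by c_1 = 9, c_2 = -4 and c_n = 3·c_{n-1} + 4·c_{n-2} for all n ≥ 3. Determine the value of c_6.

1016

Applying the relation repeatedly:
c_3 = 24  c_4 = 56  c_5 = 264  c_6 = 1016.
(Characteristic roots are 4 and -1.)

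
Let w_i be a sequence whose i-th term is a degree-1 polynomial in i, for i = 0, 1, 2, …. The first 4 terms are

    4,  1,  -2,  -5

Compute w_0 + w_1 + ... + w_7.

-52

1st diffs: -3, -3, -3 (constant).
So w_i = -3i + 4.
Continuing: -8, -11, -14, -17.
Summing i = 0..7 (8 terms) gives -52.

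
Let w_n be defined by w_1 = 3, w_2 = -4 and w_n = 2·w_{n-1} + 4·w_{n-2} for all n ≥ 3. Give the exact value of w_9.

Compute successive terms:
w_3 = 4, w_4 = -8, w_5 = 0, w_6 = -32, w_7 = -64, w_8 = -256, w_9 = -768.

-768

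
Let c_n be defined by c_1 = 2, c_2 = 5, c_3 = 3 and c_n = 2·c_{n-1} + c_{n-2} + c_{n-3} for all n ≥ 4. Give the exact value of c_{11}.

Step forward from the initial values:
c_4 = 13;  c_5 = 34;  c_6 = 84;  c_7 = 215;  c_8 = 548;  c_9 = 1395;  c_{10} = 3553;  c_{11} = 9049.

9049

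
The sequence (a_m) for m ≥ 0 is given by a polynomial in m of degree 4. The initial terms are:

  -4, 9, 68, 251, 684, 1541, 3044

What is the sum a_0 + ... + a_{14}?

1st diffs: 13, 59, 183, 433, 857, 1503.
2nd diffs: 46, 124, 250, 424, 646.
3rd diffs: 78, 126, 174, 222.
4th diffs: 48, 48, 48 (constant).
Newton forward-difference form: a_m = -4 + 13·C(m,1) + 46·C(m,2) + 78·C(m,3) + 48·C(m,4).
Continuing: …, 5463, 9116, 14369, 21636, …, a_{14} = 80804.
Summing m = 0..14 (15 terms) gives 272849.

272849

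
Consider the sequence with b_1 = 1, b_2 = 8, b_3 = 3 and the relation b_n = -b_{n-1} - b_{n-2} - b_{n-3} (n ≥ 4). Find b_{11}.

Iterate the recurrence:
b_4 = -12, b_5 = 1, b_6 = 8, b_7 = 3, b_8 = -12, b_9 = 1, b_{10} = 8, b_{11} = 3.

3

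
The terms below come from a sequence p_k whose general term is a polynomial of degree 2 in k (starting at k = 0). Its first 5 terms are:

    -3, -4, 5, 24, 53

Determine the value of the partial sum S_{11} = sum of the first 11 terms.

1562

1st diffs: -1, 9, 19, 29.
2nd diffs: 10, 10, 10 (constant).
Newton forward-difference form: p_k = -3 + (-1)·C(k,1) + 10·C(k,2).
Continuing: …, 92, 141, 200, 269, …, p_{10} = 437.
Summing k = 0..10 (11 terms) gives 1562.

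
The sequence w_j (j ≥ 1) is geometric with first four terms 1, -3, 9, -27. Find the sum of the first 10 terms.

-14762

Common ratio r = -3.
w_j = 1·(-3)^(j-1).
S = 1·((-3)^10 - 1)/(-3 - 1) = 1·(59049 - 1)/(-4) = -14762.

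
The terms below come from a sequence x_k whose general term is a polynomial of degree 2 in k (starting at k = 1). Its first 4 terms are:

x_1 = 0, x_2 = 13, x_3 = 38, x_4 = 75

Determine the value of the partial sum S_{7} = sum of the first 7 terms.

693

1st diffs: 13, 25, 37.
2nd diffs: 12, 12 (constant).
So x_k = 6k^2 - 5k - 1.
Continuing: 124, 185, 258.
Summing k = 1..7 (7 terms) gives 693.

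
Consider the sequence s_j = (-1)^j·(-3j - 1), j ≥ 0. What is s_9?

28

(-1)^9 = -1; -3j - 1 at j=9 is -28; so s_9 = 28.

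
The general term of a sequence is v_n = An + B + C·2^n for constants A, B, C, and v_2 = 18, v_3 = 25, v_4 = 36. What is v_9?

The three given values yield: 2A + B + 4C = 18; 3A + B + 8C = 25; 4A + B + 16C = 36.
Subtracting the first from the second: A + 4C = 7.
Subtracting the second from the third: A + 8C = 11.
Solving: C = 1, A = 3, then B = 8.
Hence v_9 = 3·9 + 8 + 1·512 = 547.

547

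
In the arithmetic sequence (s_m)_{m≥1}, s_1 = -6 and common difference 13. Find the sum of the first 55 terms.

s_m = -6 + (m - 1)·13.
s_{55} = 696; S = 55·(-6 + 696)/2 = 18975.

18975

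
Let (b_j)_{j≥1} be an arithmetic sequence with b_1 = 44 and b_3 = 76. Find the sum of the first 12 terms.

Common difference d = (76 - 44) / (3 - 1) = 16.
b_j = 44 + (j - 1)·16.
b_{12} = 220; S = 12·(44 + 220)/2 = 1584.

1584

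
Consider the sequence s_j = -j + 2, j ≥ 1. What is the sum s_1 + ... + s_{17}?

Over j = 1..17: Σj = 153.
Total = (-1)·153 + (2)·17 = -119.

-119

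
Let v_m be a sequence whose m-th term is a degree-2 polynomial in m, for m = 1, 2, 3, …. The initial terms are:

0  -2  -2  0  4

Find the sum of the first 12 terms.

1st diffs: -2, 0, 2, 4.
2nd diffs: 2, 2, 2 (constant).
Newton forward-difference form: v_m = (-2)·C(m-1,1) + 2·C(m-1,2).
Continuing: …, 10, 18, 28, 40, …, v_{12} = 88.
Summing m = 1..12 (12 terms) gives 308.

308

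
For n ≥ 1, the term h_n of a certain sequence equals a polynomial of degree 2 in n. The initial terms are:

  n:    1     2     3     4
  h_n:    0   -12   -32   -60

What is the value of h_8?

-252

1st diffs: -12, -20, -28.
2nd diffs: -8, -8 (constant).
So h_n = -4n^2 + 4.
Evaluating at n = 8 gives h_8 = -252.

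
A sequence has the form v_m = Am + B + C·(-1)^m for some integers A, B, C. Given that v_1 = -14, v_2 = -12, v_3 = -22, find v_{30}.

At m = 1, 2, 3: A + B - C = -14; 2A + B + C = -12; 3A + B - C = -22.
Subtracting the first from the second: A + 2C = 2.
Subtracting the second from the third: A - 2C = -10.
Solving: C = 3, A = -4, then B = -7.
So v_m = -4·m + (-7) + 3·(-1)^m; at m=30 this is -124.

-124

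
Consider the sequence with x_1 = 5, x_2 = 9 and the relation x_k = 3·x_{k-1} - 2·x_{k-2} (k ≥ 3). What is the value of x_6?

Applying the relation repeatedly:
x_3 = 17; x_4 = 33; x_5 = 65; x_6 = 129.
(Characteristic roots are 2 and 1.)

129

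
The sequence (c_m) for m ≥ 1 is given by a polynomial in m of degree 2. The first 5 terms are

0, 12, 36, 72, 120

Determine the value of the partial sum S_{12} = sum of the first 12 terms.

3432

1st diffs: 12, 24, 36, 48.
2nd diffs: 12, 12, 12 (constant).
Newton forward-difference form: c_m = 12·C(m-1,1) + 12·C(m-1,2).
Continuing: …, 180, 252, 336, 432, …, c_{12} = 792.
Summing m = 1..12 (12 terms) gives 3432.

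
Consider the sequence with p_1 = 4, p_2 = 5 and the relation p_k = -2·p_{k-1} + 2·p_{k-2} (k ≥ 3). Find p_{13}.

-103424

Iterate the recurrence:
p_3 = -2, p_4 = 14, p_5 = -32, …, p_{10} = 5072, p_{11} = -13856, p_{12} = 37856, p_{13} = -103424.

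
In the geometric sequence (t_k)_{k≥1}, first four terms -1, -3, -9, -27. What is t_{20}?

Common ratio r = 3.
t_k = (-1)·3^(k-1).
t_{20} = (-1)·3^19 = -1162261467.

-1162261467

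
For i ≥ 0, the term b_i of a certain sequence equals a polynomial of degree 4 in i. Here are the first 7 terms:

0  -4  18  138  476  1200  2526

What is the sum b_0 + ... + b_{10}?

50006

1st diffs: -4, 22, 120, 338, 724, 1326.
2nd diffs: 26, 98, 218, 386, 602.
3rd diffs: 72, 120, 168, 216.
4th diffs: 48, 48, 48 (constant).
So b_i = 2i^4 - i^2 - 5i.
Continuing: 4718, 8088, 12996, 19850.
Summing i = 0..10 (11 terms) gives 50006.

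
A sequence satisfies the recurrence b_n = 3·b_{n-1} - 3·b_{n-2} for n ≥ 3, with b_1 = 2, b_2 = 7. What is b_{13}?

1458

Step forward from the initial values:
b_3 = 15, b_4 = 24, b_5 = 27, …, b_{10} = -648, b_{11} = -729, b_{12} = -243, b_{13} = 1458.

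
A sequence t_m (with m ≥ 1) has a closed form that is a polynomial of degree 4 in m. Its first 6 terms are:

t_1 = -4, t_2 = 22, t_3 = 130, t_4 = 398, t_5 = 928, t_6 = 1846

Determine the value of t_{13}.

1st diffs: 26, 108, 268, 530, 918.
2nd diffs: 82, 160, 262, 388.
3rd diffs: 78, 102, 126.
4th diffs: 24, 24 (constant).
So t_m = m^4 + 3m^3 - 2m^2 - 4m - 2.
Evaluating at m = 13 gives t_{13} = 34760.

34760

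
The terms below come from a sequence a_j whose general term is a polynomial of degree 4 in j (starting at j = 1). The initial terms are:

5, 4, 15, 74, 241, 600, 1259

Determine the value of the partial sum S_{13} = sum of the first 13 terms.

60047

1st diffs: -1, 11, 59, 167, 359, 659.
2nd diffs: 12, 48, 108, 192, 300.
3rd diffs: 36, 60, 84, 108.
4th diffs: 24, 24, 24 (constant).
So a_j = j^4 - 4j^3 + 5j^2 - 3j + 6.
Continuing: …, 2350, 4029, 6476, 9895, …, a_{13} = 20585.
Summing j = 1..13 (13 terms) gives 60047.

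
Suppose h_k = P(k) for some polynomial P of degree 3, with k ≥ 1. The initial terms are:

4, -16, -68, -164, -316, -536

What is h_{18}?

1st diffs: -20, -52, -96, -152, -220.
2nd diffs: -32, -44, -56, -68.
3rd diffs: -12, -12, -12 (constant).
Newton forward-difference form: h_k = 4 + (-20)·C(k-1,1) + (-32)·C(k-1,2) + (-12)·C(k-1,3).
At k = 18: k-1 = 17, so h_{18} = 4 - 340 - 4352 - 8160 = -12848.

-12848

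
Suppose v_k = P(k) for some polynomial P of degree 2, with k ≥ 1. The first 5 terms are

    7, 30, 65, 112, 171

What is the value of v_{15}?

1st diffs: 23, 35, 47, 59.
2nd diffs: 12, 12, 12 (constant).
Newton forward-difference form: v_k = 7 + 23·C(k-1,1) + 12·C(k-1,2).
At k = 15: k-1 = 14, so v_{15} = 7 + 322 + 1092 = 1421.

1421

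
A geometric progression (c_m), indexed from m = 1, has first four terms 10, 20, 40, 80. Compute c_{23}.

Common ratio r = 2.
c_m = 10·2^(m-1).
c_{23} = 10·2^22 = 41943040.

41943040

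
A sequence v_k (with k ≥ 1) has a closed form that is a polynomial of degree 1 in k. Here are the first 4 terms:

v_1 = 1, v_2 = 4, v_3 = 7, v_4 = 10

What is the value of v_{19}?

55

1st diffs: 3, 3, 3 (constant).
So v_k = 3k - 2.
Evaluating at k = 19 gives v_{19} = 55.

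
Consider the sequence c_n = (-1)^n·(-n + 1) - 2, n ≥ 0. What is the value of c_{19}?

16

(-1)^19 = -1; -n + 1 at n=19 is -18; so c_{19} = 16.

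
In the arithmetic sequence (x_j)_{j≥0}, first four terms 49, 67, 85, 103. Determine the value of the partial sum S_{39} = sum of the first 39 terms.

15249

Common difference d = 18.
x_j = 49 + (j - 0)·18.
x_{38} = 733; S = 39·(49 + 733)/2 = 15249.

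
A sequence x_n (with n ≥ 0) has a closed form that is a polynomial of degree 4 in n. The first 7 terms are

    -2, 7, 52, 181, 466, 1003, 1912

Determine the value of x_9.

8431

1st diffs: 9, 45, 129, 285, 537, 909.
2nd diffs: 36, 84, 156, 252, 372.
3rd diffs: 48, 72, 96, 120.
4th diffs: 24, 24, 24 (constant).
Newton forward-difference form: x_n = -2 + 9·C(n,1) + 36·C(n,2) + 48·C(n,3) + 24·C(n,4).
At n = 9: n = 9, so x_9 = -2 + 81 + 1296 + 4032 + 3024 = 8431.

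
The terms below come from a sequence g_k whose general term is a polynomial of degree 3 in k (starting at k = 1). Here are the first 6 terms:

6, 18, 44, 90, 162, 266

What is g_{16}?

1st diffs: 12, 26, 46, 72, 104.
2nd diffs: 14, 20, 26, 32.
3rd diffs: 6, 6, 6 (constant).
So g_k = k^3 + k^2 + 2k + 2.
Evaluating at k = 16 gives g_{16} = 4386.

4386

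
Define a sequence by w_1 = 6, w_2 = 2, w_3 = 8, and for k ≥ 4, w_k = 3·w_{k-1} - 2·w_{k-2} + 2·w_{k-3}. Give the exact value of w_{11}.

20620

Compute successive terms:
w_4 = 32;  w_5 = 84;  w_6 = 204;  w_7 = 508;  w_8 = 1284;  w_9 = 3244;  w_{10} = 8180;  w_{11} = 20620.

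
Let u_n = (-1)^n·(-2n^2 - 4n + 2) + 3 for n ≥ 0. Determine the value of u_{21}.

967

(-1)^21 = -1; -2n^2 - 4n + 2 at n=21 is -964; so u_{21} = 967.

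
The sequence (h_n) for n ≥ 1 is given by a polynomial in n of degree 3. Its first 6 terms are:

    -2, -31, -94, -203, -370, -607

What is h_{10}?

-2495

1st diffs: -29, -63, -109, -167, -237.
2nd diffs: -34, -46, -58, -70.
3rd diffs: -12, -12, -12 (constant).
So h_n = -2n^3 - 5n^2 + 5.
Evaluating at n = 10 gives h_{10} = -2495.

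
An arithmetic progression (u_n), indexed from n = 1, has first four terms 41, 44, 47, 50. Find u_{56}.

Common difference d = 3.
u_n = 41 + (n - 1)·3.
u_{56} = 41 + 55·3 = 206.

206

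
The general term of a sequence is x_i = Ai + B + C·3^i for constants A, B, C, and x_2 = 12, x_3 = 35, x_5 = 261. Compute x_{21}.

At i = 2, 3, 5: 2A + B + 9C = 12; 3A + B + 27C = 35; 5A + B + 243C = 261.
Subtracting the first from the second: A + 18C = 23.
Subtracting the second from the third: 2A + 216C = 226.
Solving: C = 1, A = 5, then B = -7.
Hence x_{21} = 5·21 + (-7) + 1·10460353203 = 10460353301.

10460353301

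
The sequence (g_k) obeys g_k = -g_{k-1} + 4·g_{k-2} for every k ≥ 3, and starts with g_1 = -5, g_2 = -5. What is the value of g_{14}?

Step forward from the initial values:
g_3 = -15; g_4 = -5; g_5 = -55; …; g_{11} = -8655; g_{12} = 20635; g_{13} = -55255; g_{14} = 137795.

137795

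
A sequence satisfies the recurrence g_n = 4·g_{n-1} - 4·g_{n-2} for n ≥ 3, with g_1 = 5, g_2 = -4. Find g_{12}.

-147456

Applying the relation repeatedly:
g_3 = -36; g_4 = -128; g_5 = -368; g_6 = -960; g_7 = -2368; g_8 = -5632; g_9 = -13056; g_{10} = -29696; g_{11} = -66560; g_{12} = -147456.
(Characteristic roots are 2 and 2.)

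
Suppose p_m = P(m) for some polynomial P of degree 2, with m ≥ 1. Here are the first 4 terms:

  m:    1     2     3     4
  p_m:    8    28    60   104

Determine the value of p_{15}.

1st diffs: 20, 32, 44.
2nd diffs: 12, 12 (constant).
Newton forward-difference form: p_m = 8 + 20·C(m-1,1) + 12·C(m-1,2).
At m = 15: m-1 = 14, so p_{15} = 8 + 280 + 1092 = 1380.

1380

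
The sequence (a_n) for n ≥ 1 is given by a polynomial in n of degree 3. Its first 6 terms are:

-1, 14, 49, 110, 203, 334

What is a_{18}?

7054

1st diffs: 15, 35, 61, 93, 131.
2nd diffs: 20, 26, 32, 38.
3rd diffs: 6, 6, 6 (constant).
So a_n = n^3 + 4n^2 - 4n - 2.
Evaluating at n = 18 gives a_{18} = 7054.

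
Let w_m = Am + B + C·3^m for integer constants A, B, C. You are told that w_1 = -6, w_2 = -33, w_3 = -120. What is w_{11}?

-885696

Write the equations: A + B + 3C = -6; 2A + B + 9C = -33; 3A + B + 27C = -120.
Subtracting the first from the second: A + 6C = -27.
Subtracting the second from the third: A + 18C = -87.
Solving: C = -5, A = 3, then B = 6.
Therefore w_{11} = 33 + 6 + (-5)·177147 = -885696.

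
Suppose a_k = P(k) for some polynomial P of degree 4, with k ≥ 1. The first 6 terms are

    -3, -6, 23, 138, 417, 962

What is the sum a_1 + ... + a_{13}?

1st diffs: -3, 29, 115, 279, 545.
2nd diffs: 32, 86, 164, 266.
3rd diffs: 54, 78, 102.
4th diffs: 24, 24 (constant).
So a_k = k^4 - k^3 - 3k^2 - 2k + 2.
Continuing: …, 1899, 3378, 5573, 8682, …, a_{13} = 25833.
Summing k = 1..13 (13 terms) gives 78377.

78377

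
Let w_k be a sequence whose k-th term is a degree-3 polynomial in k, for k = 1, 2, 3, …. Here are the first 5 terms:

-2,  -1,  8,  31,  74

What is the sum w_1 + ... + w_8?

1st diffs: 1, 9, 23, 43.
2nd diffs: 8, 14, 20.
3rd diffs: 6, 6 (constant).
So w_k = k^3 - 2k^2 - 1.
Continuing: 143, 244, 383.
Summing k = 1..8 (8 terms) gives 880.

880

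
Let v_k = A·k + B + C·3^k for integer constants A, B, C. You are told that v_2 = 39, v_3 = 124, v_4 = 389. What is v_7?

Write the equations: 2A + B + 9C = 39; 3A + B + 27C = 124; 4A + B + 81C = 389.
Subtracting the first from the second: A + 18C = 85.
Subtracting the second from the third: A + 54C = 265.
Solving: C = 5, A = -5, then B = 4.
So v_k = -5·k + 4 + 5·3^k; at k=7 this is 10904.

10904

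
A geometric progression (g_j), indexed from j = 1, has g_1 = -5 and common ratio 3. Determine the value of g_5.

-405

g_j = (-5)·3^(j-1).
g_5 = (-5)·3^4 = -405.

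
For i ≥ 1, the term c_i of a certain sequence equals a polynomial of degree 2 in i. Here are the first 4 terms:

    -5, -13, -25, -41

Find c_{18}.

-685

1st diffs: -8, -12, -16.
2nd diffs: -4, -4 (constant).
Newton forward-difference form: c_i = -5 + (-8)·C(i-1,1) + (-4)·C(i-1,2).
At i = 18: i-1 = 17, so c_{18} = -5 - 136 - 544 = -685.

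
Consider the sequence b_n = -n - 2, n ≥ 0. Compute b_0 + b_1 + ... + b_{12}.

-104

Over n = 0..12: Σn = 78.
Total = (-1)·78 + (-2)·13 = -104.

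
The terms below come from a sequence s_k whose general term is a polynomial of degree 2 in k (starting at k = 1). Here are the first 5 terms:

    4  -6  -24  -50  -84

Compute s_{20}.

1st diffs: -10, -18, -26, -34.
2nd diffs: -8, -8, -8 (constant).
Newton forward-difference form: s_k = 4 + (-10)·C(k-1,1) + (-8)·C(k-1,2).
At k = 20: k-1 = 19, so s_{20} = 4 - 190 - 1368 = -1554.

-1554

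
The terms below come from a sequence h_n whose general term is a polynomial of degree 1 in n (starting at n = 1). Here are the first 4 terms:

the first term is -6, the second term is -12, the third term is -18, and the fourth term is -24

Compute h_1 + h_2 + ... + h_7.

-168

1st diffs: -6, -6, -6 (constant).
So h_n = -6n.
Continuing: -30, -36, -42.
Summing n = 1..7 (7 terms) gives -168.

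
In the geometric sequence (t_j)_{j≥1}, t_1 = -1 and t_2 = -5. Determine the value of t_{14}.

Common ratio r = 5.
t_j = (-1)·5^(j-1).
t_{14} = (-1)·5^13 = -1220703125.

-1220703125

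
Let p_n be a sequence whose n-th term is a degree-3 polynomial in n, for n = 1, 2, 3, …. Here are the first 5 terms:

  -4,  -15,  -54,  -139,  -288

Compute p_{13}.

-5944

1st diffs: -11, -39, -85, -149.
2nd diffs: -28, -46, -64.
3rd diffs: -18, -18 (constant).
So p_n = -3n^3 + 4n^2 - 2n - 3.
Evaluating at n = 13 gives p_{13} = -5944.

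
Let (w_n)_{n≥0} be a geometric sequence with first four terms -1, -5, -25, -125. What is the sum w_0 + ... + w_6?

Common ratio r = 5.
w_n = (-1)·5^(n-0).
S = (-1)·(5^7 - 1)/(5 - 1) = (-1)·(78125 - 1)/(4) = -19531.

-19531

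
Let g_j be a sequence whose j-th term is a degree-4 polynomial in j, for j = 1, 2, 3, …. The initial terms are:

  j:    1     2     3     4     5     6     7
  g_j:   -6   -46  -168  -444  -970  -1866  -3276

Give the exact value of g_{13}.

-33618

1st diffs: -40, -122, -276, -526, -896, -1410.
2nd diffs: -82, -154, -250, -370, -514.
3rd diffs: -72, -96, -120, -144.
4th diffs: -24, -24, -24 (constant).
Newton forward-difference form: g_j = -6 + (-40)·C(j-1,1) + (-82)·C(j-1,2) + (-72)·C(j-1,3) + (-24)·C(j-1,4).
At j = 13: j-1 = 12, so g_{13} = -6 - 480 - 5412 - 15840 - 11880 = -33618.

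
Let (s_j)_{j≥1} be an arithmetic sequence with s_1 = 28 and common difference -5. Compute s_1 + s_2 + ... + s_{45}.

-3690

s_j = 28 + (j - 1)·(-5).
s_{45} = -192; S = 45·(28 + (-192))/2 = -3690.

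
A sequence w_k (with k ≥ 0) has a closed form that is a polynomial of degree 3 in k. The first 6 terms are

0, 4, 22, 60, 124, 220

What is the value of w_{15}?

1st diffs: 4, 18, 38, 64, 96.
2nd diffs: 14, 20, 26, 32.
3rd diffs: 6, 6, 6 (constant).
Newton forward-difference form: w_k = 4·C(k,1) + 14·C(k,2) + 6·C(k,3).
At k = 15: k = 15, so w_{15} = 60 + 1470 + 2730 = 4260.

4260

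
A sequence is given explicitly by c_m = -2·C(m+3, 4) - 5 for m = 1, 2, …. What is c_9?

-995

C(12, 4) = 495, so c_9 = -995.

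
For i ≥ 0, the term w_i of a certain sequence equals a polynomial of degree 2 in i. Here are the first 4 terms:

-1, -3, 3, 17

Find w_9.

1st diffs: -2, 6, 14.
2nd diffs: 8, 8 (constant).
Newton forward-difference form: w_i = -1 + (-2)·C(i,1) + 8·C(i,2).
At i = 9: i = 9, so w_9 = -1 - 18 + 288 = 269.

269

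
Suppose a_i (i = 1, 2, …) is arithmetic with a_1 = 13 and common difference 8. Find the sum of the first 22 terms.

a_i = 13 + (i - 1)·8.
a_{22} = 181; S = 22·(13 + 181)/2 = 2134.

2134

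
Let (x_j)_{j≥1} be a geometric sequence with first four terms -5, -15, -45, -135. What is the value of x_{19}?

-1937102445

Common ratio r = 3.
x_j = (-5)·3^(j-1).
x_{19} = (-5)·3^18 = -1937102445.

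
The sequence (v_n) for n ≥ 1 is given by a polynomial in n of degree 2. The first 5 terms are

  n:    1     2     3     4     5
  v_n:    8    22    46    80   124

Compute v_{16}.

1268

1st diffs: 14, 24, 34, 44.
2nd diffs: 10, 10, 10 (constant).
Newton forward-difference form: v_n = 8 + 14·C(n-1,1) + 10·C(n-1,2).
At n = 16: n-1 = 15, so v_{16} = 8 + 210 + 1050 = 1268.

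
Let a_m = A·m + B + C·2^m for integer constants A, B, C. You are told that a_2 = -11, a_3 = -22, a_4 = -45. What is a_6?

-187

Write the equations: 2A + B + 4C = -11; 3A + B + 8C = -22; 4A + B + 16C = -45.
Subtracting the first from the second: A + 4C = -11.
Subtracting the second from the third: A + 8C = -23.
Solving: C = -3, A = 1, then B = -1.
So a_m = 1·m + (-1) + (-3)·2^m; at m=6 this is -187.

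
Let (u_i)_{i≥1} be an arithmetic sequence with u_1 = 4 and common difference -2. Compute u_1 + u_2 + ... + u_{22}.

-374

u_i = 4 + (i - 1)·(-2).
u_{22} = -38; S = 22·(4 + (-38))/2 = -374.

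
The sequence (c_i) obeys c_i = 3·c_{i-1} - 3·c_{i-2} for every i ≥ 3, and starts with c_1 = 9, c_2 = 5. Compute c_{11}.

Iterate the recurrence:
c_3 = -12;  c_4 = -51;  c_5 = -117;  c_6 = -198;  c_7 = -243;  c_8 = -135;  c_9 = 324;  c_{10} = 1377;  c_{11} = 3159.

3159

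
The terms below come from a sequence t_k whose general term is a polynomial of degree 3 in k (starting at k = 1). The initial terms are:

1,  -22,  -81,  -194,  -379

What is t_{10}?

-3014

1st diffs: -23, -59, -113, -185.
2nd diffs: -36, -54, -72.
3rd diffs: -18, -18 (constant).
Newton forward-difference form: t_k = 1 + (-23)·C(k-1,1) + (-36)·C(k-1,2) + (-18)·C(k-1,3).
At k = 10: k-1 = 9, so t_{10} = 1 - 207 - 1296 - 1512 = -3014.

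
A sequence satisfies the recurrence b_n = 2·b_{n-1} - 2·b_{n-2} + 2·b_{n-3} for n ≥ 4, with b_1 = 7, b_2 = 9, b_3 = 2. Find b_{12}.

272

Applying the relation repeatedly:
b_4 = 0;  b_5 = 14;  b_6 = 32;  b_7 = 36;  b_8 = 36;  b_9 = 64;  b_{10} = 128;  b_{11} = 200;  b_{12} = 272.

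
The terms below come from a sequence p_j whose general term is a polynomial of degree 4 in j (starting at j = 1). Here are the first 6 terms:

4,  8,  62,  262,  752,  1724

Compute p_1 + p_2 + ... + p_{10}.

1st diffs: 4, 54, 200, 490, 972.
2nd diffs: 50, 146, 290, 482.
3rd diffs: 96, 144, 192.
4th diffs: 48, 48 (constant).
Newton forward-difference form: p_j = 4 + 4·C(j-1,1) + 50·C(j-1,2) + 96·C(j-1,3) + 48·C(j-1,4).
Continuing: 3418, 6122, 10172, 15952.
Summing j = 1..10 (10 terms) gives 38476.

38476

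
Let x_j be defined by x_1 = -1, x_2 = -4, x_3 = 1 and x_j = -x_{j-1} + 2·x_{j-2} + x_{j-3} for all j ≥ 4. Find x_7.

Applying the relation repeatedly:
x_4 = -10; x_5 = 8; x_6 = -27; x_7 = 33.

33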